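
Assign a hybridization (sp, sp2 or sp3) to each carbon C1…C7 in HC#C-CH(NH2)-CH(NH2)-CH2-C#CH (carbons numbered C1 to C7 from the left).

C1 carries 2 σ bonds, plus two π bonds, giving a steric number of 2, so it is sp.
C2 carries 2 σ bonds, plus two π bonds, giving a steric number of 2, so it is sp.
C3: 4 σ bonds — 4 electron domains, sp3.
C4 is sp3: 4 σ bonds, 4 electron-density regions.
C5: 4 σ bonds — 4 electron domains, sp3.
C6: 2 σ bonds, plus two π bonds; 2 regions of electron density → sp.
C7 (2 σ bonds, plus two π bonds) has steric number 2: sp.

C1 sp, C2 sp, C3 sp3, C4 sp3, C5 sp3, C6 sp, C7 sp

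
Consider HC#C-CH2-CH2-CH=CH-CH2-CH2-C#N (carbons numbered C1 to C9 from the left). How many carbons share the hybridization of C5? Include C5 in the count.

2

C5 is sp2 (one π bond).
C1: sp
C2: sp
C3: sp3
C4: sp3
C5: sp2 ✓
C6: sp2 ✓
C7: sp3
C8: sp3
C9: sp
2 carbons are sp2.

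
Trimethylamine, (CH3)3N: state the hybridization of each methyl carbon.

sp^3

Each methyl carbon is sp3: 4 σ bonds, 4 electron-density regions.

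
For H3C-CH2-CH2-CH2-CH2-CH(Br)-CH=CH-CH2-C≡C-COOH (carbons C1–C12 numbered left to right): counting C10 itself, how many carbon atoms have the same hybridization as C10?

C10 is sp (two π bonds).
C1: sp3
C2: sp3
C3: sp3
C4: sp3
C5: sp3
C6: sp3
C7: sp2
C8: sp2
C9: sp3
C10: sp ✓
C11: sp ✓
C12: sp2
2 carbons are sp.

2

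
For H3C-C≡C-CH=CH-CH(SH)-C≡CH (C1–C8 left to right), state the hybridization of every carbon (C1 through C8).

C1 sp3, C2 sp, C3 sp, C4 sp2, C5 sp2, C6 sp3, C7 sp, C8 sp

C1 (4 σ bonds) has steric number 4: sp3.
C2 carries 2 σ bonds, plus two π bonds, giving a steric number of 2, so it is sp.
C3 — 2 σ bonds, plus two π bonds. Steric number 2, so sp.
C4: 3 σ bonds, plus one π bond — 3 electron domains, sp2.
C5: 3 σ bonds, plus one π bond; 3 regions of electron density → sp2.
C6 is sp3: 4 σ bonds, 4 electron-density regions.
C7 — 2 σ bonds, plus two π bonds. Steric number 2, so sp.
C8 has 2 σ bonds, plus two π bonds: steric number 2 → sp.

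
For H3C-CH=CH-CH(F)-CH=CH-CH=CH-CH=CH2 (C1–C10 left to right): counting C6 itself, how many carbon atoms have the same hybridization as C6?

8

C6 is sp2 (one π bond).
C1: sp3
C2: sp2 ✓
C3: sp2 ✓
C4: sp3
C5: sp2 ✓
C6: sp2 ✓
C7: sp2 ✓
C8: sp2 ✓
C9: sp2 ✓
C10: sp2 ✓
8 carbons are sp2.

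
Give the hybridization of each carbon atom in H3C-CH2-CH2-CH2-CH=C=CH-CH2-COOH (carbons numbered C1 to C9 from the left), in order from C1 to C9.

C1 sp3, C2 sp3, C3 sp3, C4 sp3, C5 sp2, C6 sp, C7 sp2, C8 sp3, C9 sp2

C1 (4 σ bonds) has steric number 4: sp3.
C2: 4 σ bonds; 4 regions of electron density → sp3.
C3 is sp3: 4 σ bonds, 4 electron-density regions.
C4 has 4 σ bonds: steric number 4 → sp3.
C5: 3 σ bonds, plus one π bond — 3 electron domains, sp2.
C6 carries 2 σ bonds, plus two π bonds, giving a steric number of 2, so it is sp.
C7 is sp2: 3 σ bonds, plus one π bond, 3 electron-density regions.
C8 (4 σ bonds) has steric number 4: sp3.
C9 carries 3 σ bonds, plus one π bond, giving a steric number of 3, so it is sp2.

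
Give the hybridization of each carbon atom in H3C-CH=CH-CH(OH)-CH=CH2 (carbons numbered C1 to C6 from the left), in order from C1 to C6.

C1 (4 σ bonds) has steric number 4: sp3.
C2 — 3 σ bonds, plus one π bond. Steric number 3, so sp2.
C3 has 3 σ bonds, plus one π bond: steric number 3 → sp2.
C4 is sp3: 4 σ bonds, 4 electron-density regions.
C5 is sp2: 3 σ bonds, plus one π bond, 3 electron-density regions.
C6 — 3 σ bonds, plus one π bond. Steric number 3, so sp2.

C1 sp3, C2 sp2, C3 sp2, C4 sp3, C5 sp2, C6 sp2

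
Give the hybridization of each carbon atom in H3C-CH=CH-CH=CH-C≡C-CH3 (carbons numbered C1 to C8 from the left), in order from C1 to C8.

C1 (4 σ bonds) has steric number 4: sp3.
C2: 3 σ bonds, plus one π bond; 3 regions of electron density → sp2.
C3 (3 σ bonds, plus one π bond) has steric number 3: sp2.
C4 carries 3 σ bonds, plus one π bond, giving a steric number of 3, so it is sp2.
C5 — 3 σ bonds, plus one π bond. Steric number 3, so sp2.
C6 has 2 σ bonds, plus two π bonds: steric number 2 → sp.
C7 is sp: 2 σ bonds, plus two π bonds, 2 electron-density regions.
C8 has 4 σ bonds: steric number 4 → sp3.

C1 sp3, C2 sp2, C3 sp2, C4 sp2, C5 sp2, C6 sp, C7 sp, C8 sp3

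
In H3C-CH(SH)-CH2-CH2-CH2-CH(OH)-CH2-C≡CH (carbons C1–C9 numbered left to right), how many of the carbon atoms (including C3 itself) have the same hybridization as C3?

C3 is sp3 (only σ bonds).
C1: sp3 ✓
C2: sp3 ✓
C3: sp3 ✓
C4: sp3 ✓
C5: sp3 ✓
C6: sp3 ✓
C7: sp3 ✓
C8: sp
C9: sp
7 carbons are sp3.

7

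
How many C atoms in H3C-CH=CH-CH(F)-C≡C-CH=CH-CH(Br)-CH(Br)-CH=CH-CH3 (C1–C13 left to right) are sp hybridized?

2

C1: sp3
C2: sp2
C3: sp2
C4: sp3
C5: sp ✓
C6: sp ✓
C7: sp2
C8: sp2
C9: sp3
C10: sp3
C11: sp2
C12: sp2
C13: sp3
C5, C6 → 2 sp carbons.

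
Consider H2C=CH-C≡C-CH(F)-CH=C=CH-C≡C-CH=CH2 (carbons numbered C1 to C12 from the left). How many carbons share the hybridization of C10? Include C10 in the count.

5

C10 is sp (two π bonds).
C1: sp2
C2: sp2
C3: sp ✓
C4: sp ✓
C5: sp3
C6: sp2
C7: sp ✓
C8: sp2
C9: sp ✓
C10: sp ✓
C11: sp2
C12: sp2
5 carbons are sp.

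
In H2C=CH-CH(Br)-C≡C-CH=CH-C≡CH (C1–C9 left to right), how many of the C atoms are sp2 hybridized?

4

C1: sp2 ✓
C2: sp2 ✓
C3: sp3
C4: sp
C5: sp
C6: sp2 ✓
C7: sp2 ✓
C8: sp
C9: sp
C1, C2, C6, C7 → 4 sp2 carbons.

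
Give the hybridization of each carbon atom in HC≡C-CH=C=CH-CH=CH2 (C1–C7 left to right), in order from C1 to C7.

C1 sp, C2 sp, C3 sp2, C4 sp, C5 sp2, C6 sp2, C7 sp2

C1 (2 σ bonds, plus two π bonds) has steric number 2: sp.
C2 is sp: 2 σ bonds, plus two π bonds, 2 electron-density regions.
C3 (3 σ bonds, plus one π bond) has steric number 3: sp2.
C4: 2 σ bonds, plus two π bonds — 2 electron domains, sp.
C5 — 3 σ bonds, plus one π bond. Steric number 3, so sp2.
C6 has 3 σ bonds, plus one π bond: steric number 3 → sp2.
C7 (3 σ bonds, plus one π bond) has steric number 3: sp2.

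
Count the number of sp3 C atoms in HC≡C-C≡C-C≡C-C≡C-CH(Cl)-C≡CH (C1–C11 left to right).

C1: sp
C2: sp
C3: sp
C4: sp
C5: sp
C6: sp
C7: sp
C8: sp
C9: sp3 ✓
C10: sp
C11: sp
C9 → 1 sp3 carbon.

1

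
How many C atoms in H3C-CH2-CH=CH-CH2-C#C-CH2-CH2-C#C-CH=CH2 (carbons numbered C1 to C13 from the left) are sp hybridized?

4

C1: sp3
C2: sp3
C3: sp2
C4: sp2
C5: sp3
C6: sp ✓
C7: sp ✓
C8: sp3
C9: sp3
C10: sp ✓
C11: sp ✓
C12: sp2
C13: sp2
C6, C7, C10, C11 → 4 sp carbons.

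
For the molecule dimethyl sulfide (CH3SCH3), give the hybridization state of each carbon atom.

sp^3

Each carbon atom: 4 σ bonds; 4 regions of electron density → sp3.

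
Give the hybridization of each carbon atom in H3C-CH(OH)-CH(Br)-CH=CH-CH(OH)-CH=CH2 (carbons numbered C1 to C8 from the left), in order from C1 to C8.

C1: 4 σ bonds; 4 regions of electron density → sp3.
C2: 4 σ bonds — 4 electron domains, sp3.
C3: 4 σ bonds — 4 electron domains, sp3.
C4 has 3 σ bonds, plus one π bond: steric number 3 → sp2.
C5 is sp2: 3 σ bonds, plus one π bond, 3 electron-density regions.
C6 — 4 σ bonds. Steric number 4, so sp3.
C7 — 3 σ bonds, plus one π bond. Steric number 3, so sp2.
C8 (3 σ bonds, plus one π bond) has steric number 3: sp2.

C1 sp3, C2 sp3, C3 sp3, C4 sp2, C5 sp2, C6 sp3, C7 sp2, C8 sp2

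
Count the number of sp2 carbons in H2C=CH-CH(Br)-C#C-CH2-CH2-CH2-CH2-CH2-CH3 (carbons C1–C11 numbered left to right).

C1: sp2 ✓
C2: sp2 ✓
C3: sp3
C4: sp
C5: sp
C6: sp3
C7: sp3
C8: sp3
C9: sp3
C10: sp3
C11: sp3
C1, C2 → 2 sp2 carbons.

2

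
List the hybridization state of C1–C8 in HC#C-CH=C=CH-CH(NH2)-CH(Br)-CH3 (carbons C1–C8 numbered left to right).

C1 sp, C2 sp, C3 sp2, C4 sp, C5 sp2, C6 sp3, C7 sp3, C8 sp3

C1 (2 σ bonds, plus two π bonds) has steric number 2: sp.
C2: 2 σ bonds, plus two π bonds; 2 regions of electron density → sp.
C3 carries 3 σ bonds, plus one π bond, giving a steric number of 3, so it is sp2.
C4 (2 σ bonds, plus two π bonds) has steric number 2: sp.
C5 carries 3 σ bonds, plus one π bond, giving a steric number of 3, so it is sp2.
C6 carries 4 σ bonds, giving a steric number of 4, so it is sp3.
C7 (4 σ bonds) has steric number 4: sp3.
C8: 4 σ bonds — 4 electron domains, sp3.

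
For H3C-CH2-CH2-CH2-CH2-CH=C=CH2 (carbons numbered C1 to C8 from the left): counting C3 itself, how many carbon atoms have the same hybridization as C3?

C3 is sp3 (only σ bonds).
C1: sp3 ✓
C2: sp3 ✓
C3: sp3 ✓
C4: sp3 ✓
C5: sp3 ✓
C6: sp2
C7: sp
C8: sp2
5 carbons are sp3.

5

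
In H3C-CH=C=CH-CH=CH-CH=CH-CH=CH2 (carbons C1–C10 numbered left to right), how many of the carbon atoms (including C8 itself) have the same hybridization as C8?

8

C8 is sp2 (one π bond).
C1: sp3
C2: sp2 ✓
C3: sp
C4: sp2 ✓
C5: sp2 ✓
C6: sp2 ✓
C7: sp2 ✓
C8: sp2 ✓
C9: sp2 ✓
C10: sp2 ✓
8 carbons are sp2.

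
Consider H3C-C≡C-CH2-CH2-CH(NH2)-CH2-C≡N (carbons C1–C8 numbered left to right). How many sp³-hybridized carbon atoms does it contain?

5

C1: sp3 ✓
C2: sp
C3: sp
C4: sp3 ✓
C5: sp3 ✓
C6: sp3 ✓
C7: sp3 ✓
C8: sp
C1, C4, C5, C6, C7 → 5 sp3 carbons.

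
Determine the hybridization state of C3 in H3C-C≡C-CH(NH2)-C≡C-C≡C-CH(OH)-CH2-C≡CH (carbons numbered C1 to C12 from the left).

sp

C3 carries 2 σ bonds, plus two π bonds, giving a steric number of 2, so it is sp.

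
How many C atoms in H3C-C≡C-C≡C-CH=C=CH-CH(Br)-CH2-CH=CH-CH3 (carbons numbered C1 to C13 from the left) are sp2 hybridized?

C1: sp3
C2: sp
C3: sp
C4: sp
C5: sp
C6: sp2 ✓
C7: sp
C8: sp2 ✓
C9: sp3
C10: sp3
C11: sp2 ✓
C12: sp2 ✓
C13: sp3
C6, C8, C11, C12 → 4 sp2 carbons.

4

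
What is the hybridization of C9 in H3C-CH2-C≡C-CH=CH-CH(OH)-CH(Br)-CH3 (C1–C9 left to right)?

C9 is sp3: 4 σ bonds, 4 electron-density regions.

sp3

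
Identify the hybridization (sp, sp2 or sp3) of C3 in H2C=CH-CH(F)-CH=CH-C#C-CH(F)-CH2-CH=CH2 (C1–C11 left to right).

C3: 4 σ bonds — 4 electron domains, sp3.

sp3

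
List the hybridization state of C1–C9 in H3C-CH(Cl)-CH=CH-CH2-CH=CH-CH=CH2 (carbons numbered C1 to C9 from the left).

C1 sp3, C2 sp3, C3 sp2, C4 sp2, C5 sp3, C6 sp2, C7 sp2, C8 sp2, C9 sp2

C1 carries 4 σ bonds, giving a steric number of 4, so it is sp3.
C2 (4 σ bonds) has steric number 4: sp3.
C3 carries 3 σ bonds, plus one π bond, giving a steric number of 3, so it is sp2.
C4 has 3 σ bonds, plus one π bond: steric number 3 → sp2.
C5 carries 4 σ bonds, giving a steric number of 4, so it is sp3.
C6: 3 σ bonds, plus one π bond; 3 regions of electron density → sp2.
C7: 3 σ bonds, plus one π bond; 3 regions of electron density → sp2.
C8: 3 σ bonds, plus one π bond; 3 regions of electron density → sp2.
C9: 3 σ bonds, plus one π bond — 3 electron domains, sp2.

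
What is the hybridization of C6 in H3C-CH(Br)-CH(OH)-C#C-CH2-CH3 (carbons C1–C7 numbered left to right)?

C6: 4 σ bonds — 4 electron domains, sp3.

sp3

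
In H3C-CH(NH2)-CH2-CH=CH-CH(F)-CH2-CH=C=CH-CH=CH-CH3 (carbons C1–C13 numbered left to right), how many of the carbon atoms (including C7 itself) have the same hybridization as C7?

C7 is sp3 (only σ bonds).
C1: sp3 ✓
C2: sp3 ✓
C3: sp3 ✓
C4: sp2
C5: sp2
C6: sp3 ✓
C7: sp3 ✓
C8: sp2
C9: sp
C10: sp2
C11: sp2
C12: sp2
C13: sp3 ✓
6 carbons are sp3.

6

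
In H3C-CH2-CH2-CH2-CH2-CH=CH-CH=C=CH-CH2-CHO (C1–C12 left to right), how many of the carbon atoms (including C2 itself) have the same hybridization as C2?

6

C2 is sp3 (only σ bonds).
C1: sp3 ✓
C2: sp3 ✓
C3: sp3 ✓
C4: sp3 ✓
C5: sp3 ✓
C6: sp2
C7: sp2
C8: sp2
C9: sp
C10: sp2
C11: sp3 ✓
C12: sp2
6 carbons are sp3.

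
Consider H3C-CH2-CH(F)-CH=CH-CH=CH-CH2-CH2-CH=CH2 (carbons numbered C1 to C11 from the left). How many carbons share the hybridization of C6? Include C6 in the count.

C6 is sp2 (one π bond).
C1: sp3
C2: sp3
C3: sp3
C4: sp2 ✓
C5: sp2 ✓
C6: sp2 ✓
C7: sp2 ✓
C8: sp3
C9: sp3
C10: sp2 ✓
C11: sp2 ✓
6 carbons are sp2.

6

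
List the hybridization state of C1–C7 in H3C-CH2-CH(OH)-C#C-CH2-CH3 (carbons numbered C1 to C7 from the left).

C1 sp3, C2 sp3, C3 sp3, C4 sp, C5 sp, C6 sp3, C7 sp3

C1 — 4 σ bonds. Steric number 4, so sp3.
C2 carries 4 σ bonds, giving a steric number of 4, so it is sp3.
C3 carries 4 σ bonds, giving a steric number of 4, so it is sp3.
C4 (2 σ bonds, plus two π bonds) has steric number 2: sp.
C5: 2 σ bonds, plus two π bonds; 2 regions of electron density → sp.
C6 (4 σ bonds) has steric number 4: sp3.
C7 has 4 σ bonds: steric number 4 → sp3.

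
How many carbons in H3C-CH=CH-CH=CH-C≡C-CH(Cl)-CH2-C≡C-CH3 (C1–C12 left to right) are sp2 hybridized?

C1: sp3
C2: sp2 ✓
C3: sp2 ✓
C4: sp2 ✓
C5: sp2 ✓
C6: sp
C7: sp
C8: sp3
C9: sp3
C10: sp
C11: sp
C12: sp3
C2, C3, C4, C5 → 4 sp2 carbons.

4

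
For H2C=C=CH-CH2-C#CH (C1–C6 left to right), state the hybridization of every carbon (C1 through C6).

C1 sp2, C2 sp, C3 sp2, C4 sp3, C5 sp, C6 sp

C1: 3 σ bonds, plus one π bond — 3 electron domains, sp2.
C2: 2 σ bonds, plus two π bonds; 2 regions of electron density → sp.
C3 has 3 σ bonds, plus one π bond: steric number 3 → sp2.
C4 is sp3: 4 σ bonds, 4 electron-density regions.
C5 has 2 σ bonds, plus two π bonds: steric number 2 → sp.
C6: 2 σ bonds, plus two π bonds; 2 regions of electron density → sp.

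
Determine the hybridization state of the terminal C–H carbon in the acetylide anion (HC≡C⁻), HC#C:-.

sp

The terminal C–H carbon is sp: 2 σ bonds, plus two π bonds, 2 electron-density regions.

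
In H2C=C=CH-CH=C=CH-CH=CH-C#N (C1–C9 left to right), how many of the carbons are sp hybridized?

C1: sp2
C2: sp ✓
C3: sp2
C4: sp2
C5: sp ✓
C6: sp2
C7: sp2
C8: sp2
C9: sp ✓
C2, C5, C9 → 3 sp carbons.

3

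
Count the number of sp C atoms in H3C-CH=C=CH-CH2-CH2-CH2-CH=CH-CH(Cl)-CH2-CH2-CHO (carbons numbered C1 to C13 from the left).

C1: sp3
C2: sp2
C3: sp ✓
C4: sp2
C5: sp3
C6: sp3
C7: sp3
C8: sp2
C9: sp2
C10: sp3
C11: sp3
C12: sp3
C13: sp2
C3 → 1 sp carbon.

1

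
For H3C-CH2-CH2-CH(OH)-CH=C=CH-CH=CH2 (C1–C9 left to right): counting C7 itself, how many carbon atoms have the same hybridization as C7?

C7 is sp2 (one π bond).
C1: sp3
C2: sp3
C3: sp3
C4: sp3
C5: sp2 ✓
C6: sp
C7: sp2 ✓
C8: sp2 ✓
C9: sp2 ✓
4 carbons are sp2.

4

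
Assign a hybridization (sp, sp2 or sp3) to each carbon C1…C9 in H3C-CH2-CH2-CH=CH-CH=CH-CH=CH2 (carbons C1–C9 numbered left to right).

C1 carries 4 σ bonds, giving a steric number of 4, so it is sp3.
C2: 4 σ bonds — 4 electron domains, sp3.
C3: 4 σ bonds — 4 electron domains, sp3.
C4 carries 3 σ bonds, plus one π bond, giving a steric number of 3, so it is sp2.
C5 has 3 σ bonds, plus one π bond: steric number 3 → sp2.
C6 (3 σ bonds, plus one π bond) has steric number 3: sp2.
C7: 3 σ bonds, plus one π bond; 3 regions of electron density → sp2.
C8 has 3 σ bonds, plus one π bond: steric number 3 → sp2.
C9: 3 σ bonds, plus one π bond; 3 regions of electron density → sp2.

C1 sp3, C2 sp3, C3 sp3, C4 sp2, C5 sp2, C6 sp2, C7 sp2, C8 sp2, C9 sp2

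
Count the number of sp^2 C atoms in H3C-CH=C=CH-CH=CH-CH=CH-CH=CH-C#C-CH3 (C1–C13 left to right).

C1: sp3
C2: sp2 ✓
C3: sp
C4: sp2 ✓
C5: sp2 ✓
C6: sp2 ✓
C7: sp2 ✓
C8: sp2 ✓
C9: sp2 ✓
C10: sp2 ✓
C11: sp
C12: sp
C13: sp3
C2, C4, C5, C6, C7, C8, C9, C10 → 8 sp2 carbons.

8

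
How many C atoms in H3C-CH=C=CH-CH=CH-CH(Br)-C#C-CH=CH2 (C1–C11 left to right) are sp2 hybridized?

6

C1: sp3
C2: sp2 ✓
C3: sp
C4: sp2 ✓
C5: sp2 ✓
C6: sp2 ✓
C7: sp3
C8: sp
C9: sp
C10: sp2 ✓
C11: sp2 ✓
C2, C4, C5, C6, C10, C11 → 6 sp2 carbons.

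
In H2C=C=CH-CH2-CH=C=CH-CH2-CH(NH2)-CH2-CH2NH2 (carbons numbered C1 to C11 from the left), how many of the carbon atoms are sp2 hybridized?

4

C1: sp2 ✓
C2: sp
C3: sp2 ✓
C4: sp3
C5: sp2 ✓
C6: sp
C7: sp2 ✓
C8: sp3
C9: sp3
C10: sp3
C11: sp3
C1, C3, C5, C7 → 4 sp2 carbons.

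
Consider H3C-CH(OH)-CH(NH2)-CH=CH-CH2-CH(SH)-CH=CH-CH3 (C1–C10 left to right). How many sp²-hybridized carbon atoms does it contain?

4

C1: sp3
C2: sp3
C3: sp3
C4: sp2 ✓
C5: sp2 ✓
C6: sp3
C7: sp3
C8: sp2 ✓
C9: sp2 ✓
C10: sp3
C4, C5, C8, C9 → 4 sp2 carbons.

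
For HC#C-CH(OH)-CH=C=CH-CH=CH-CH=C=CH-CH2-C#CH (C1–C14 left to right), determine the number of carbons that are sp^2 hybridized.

C1: sp
C2: sp
C3: sp3
C4: sp2 ✓
C5: sp
C6: sp2 ✓
C7: sp2 ✓
C8: sp2 ✓
C9: sp2 ✓
C10: sp
C11: sp2 ✓
C12: sp3
C13: sp
C14: sp
C4, C6, C7, C8, C9, C11 → 6 sp2 carbons.

6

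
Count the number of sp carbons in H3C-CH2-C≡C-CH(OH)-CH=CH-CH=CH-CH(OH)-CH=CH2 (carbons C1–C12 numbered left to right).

2

C1: sp3
C2: sp3
C3: sp ✓
C4: sp ✓
C5: sp3
C6: sp2
C7: sp2
C8: sp2
C9: sp2
C10: sp3
C11: sp2
C12: sp2
C3, C4 → 2 sp carbons.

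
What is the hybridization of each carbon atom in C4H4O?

sp^2

Each carbon atom — 3 σ bonds, plus one π bond. Steric number 3, so sp2.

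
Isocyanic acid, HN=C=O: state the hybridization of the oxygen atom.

The oxygen atom — 1 σ bond and 2 lone pairs, plus one π bond. Steric number 3, so sp2.

sp2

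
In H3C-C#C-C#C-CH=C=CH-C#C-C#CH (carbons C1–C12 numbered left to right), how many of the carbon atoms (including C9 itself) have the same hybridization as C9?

9

C9 is sp (two π bonds).
C1: sp3
C2: sp ✓
C3: sp ✓
C4: sp ✓
C5: sp ✓
C6: sp2
C7: sp ✓
C8: sp2
C9: sp ✓
C10: sp ✓
C11: sp ✓
C12: sp ✓
9 carbons are sp.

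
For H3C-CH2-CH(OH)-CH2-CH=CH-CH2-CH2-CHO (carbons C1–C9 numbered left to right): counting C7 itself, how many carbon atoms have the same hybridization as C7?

C7 is sp3 (only σ bonds).
C1: sp3 ✓
C2: sp3 ✓
C3: sp3 ✓
C4: sp3 ✓
C5: sp2
C6: sp2
C7: sp3 ✓
C8: sp3 ✓
C9: sp2
6 carbons are sp3.

6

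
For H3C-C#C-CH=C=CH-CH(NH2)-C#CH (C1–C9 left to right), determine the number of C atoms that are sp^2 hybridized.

2

C1: sp3
C2: sp
C3: sp
C4: sp2 ✓
C5: sp
C6: sp2 ✓
C7: sp3
C8: sp
C9: sp
C4, C6 → 2 sp2 carbons.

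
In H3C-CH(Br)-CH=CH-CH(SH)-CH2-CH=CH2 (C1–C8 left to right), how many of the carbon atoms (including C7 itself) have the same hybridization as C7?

4

C7 is sp2 (one π bond).
C1: sp3
C2: sp3
C3: sp2 ✓
C4: sp2 ✓
C5: sp3
C6: sp3
C7: sp2 ✓
C8: sp2 ✓
4 carbons are sp2.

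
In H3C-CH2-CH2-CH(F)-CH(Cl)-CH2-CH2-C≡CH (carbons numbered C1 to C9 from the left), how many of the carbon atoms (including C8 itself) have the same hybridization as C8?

2

C8 is sp (two π bonds).
C1: sp3
C2: sp3
C3: sp3
C4: sp3
C5: sp3
C6: sp3
C7: sp3
C8: sp ✓
C9: sp ✓
2 carbons are sp.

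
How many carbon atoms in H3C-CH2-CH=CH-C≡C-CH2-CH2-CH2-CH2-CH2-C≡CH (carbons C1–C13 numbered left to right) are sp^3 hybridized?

7

C1: sp3 ✓
C2: sp3 ✓
C3: sp2
C4: sp2
C5: sp
C6: sp
C7: sp3 ✓
C8: sp3 ✓
C9: sp3 ✓
C10: sp3 ✓
C11: sp3 ✓
C12: sp
C13: sp
C1, C2, C7, C8, C9, C10, C11 → 7 sp3 carbons.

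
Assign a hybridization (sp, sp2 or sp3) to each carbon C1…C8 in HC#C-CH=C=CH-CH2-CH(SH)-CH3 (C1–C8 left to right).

C1 sp, C2 sp, C3 sp2, C4 sp, C5 sp2, C6 sp3, C7 sp3, C8 sp3

C1 — 2 σ bonds, plus two π bonds. Steric number 2, so sp.
C2: 2 σ bonds, plus two π bonds; 2 regions of electron density → sp.
C3 — 3 σ bonds, plus one π bond. Steric number 3, so sp2.
C4 carries 2 σ bonds, plus two π bonds, giving a steric number of 2, so it is sp.
C5 — 3 σ bonds, plus one π bond. Steric number 3, so sp2.
C6 has 4 σ bonds: steric number 4 → sp3.
C7: 4 σ bonds — 4 electron domains, sp3.
C8 carries 4 σ bonds, giving a steric number of 4, so it is sp3.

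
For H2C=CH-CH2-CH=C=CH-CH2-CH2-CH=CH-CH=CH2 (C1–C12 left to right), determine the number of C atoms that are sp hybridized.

C1: sp2
C2: sp2
C3: sp3
C4: sp2
C5: sp ✓
C6: sp2
C7: sp3
C8: sp3
C9: sp2
C10: sp2
C11: sp2
C12: sp2
C5 → 1 sp carbon.

1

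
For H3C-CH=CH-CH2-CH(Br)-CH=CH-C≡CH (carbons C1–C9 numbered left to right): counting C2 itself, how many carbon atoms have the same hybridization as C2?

4

C2 is sp2 (one π bond).
C1: sp3
C2: sp2 ✓
C3: sp2 ✓
C4: sp3
C5: sp3
C6: sp2 ✓
C7: sp2 ✓
C8: sp
C9: sp
4 carbons are sp2.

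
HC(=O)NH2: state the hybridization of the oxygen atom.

The oxygen atom carries 1 σ bond and 2 lone pairs, plus one π bond, giving a steric number of 3, so it is sp2.

sp2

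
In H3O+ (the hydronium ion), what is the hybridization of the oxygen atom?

Three σ bonds + one lone pair = steric number 4 → sp3.

sp^3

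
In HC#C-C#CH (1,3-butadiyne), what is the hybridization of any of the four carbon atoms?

Every carbon is part of a C≡C triple bond: two σ regions → sp.

sp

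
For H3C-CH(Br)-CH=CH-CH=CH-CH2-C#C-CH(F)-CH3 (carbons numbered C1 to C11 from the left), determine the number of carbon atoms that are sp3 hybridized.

C1: sp3 ✓
C2: sp3 ✓
C3: sp2
C4: sp2
C5: sp2
C6: sp2
C7: sp3 ✓
C8: sp
C9: sp
C10: sp3 ✓
C11: sp3 ✓
C1, C2, C7, C10, C11 → 5 sp3 carbons.

5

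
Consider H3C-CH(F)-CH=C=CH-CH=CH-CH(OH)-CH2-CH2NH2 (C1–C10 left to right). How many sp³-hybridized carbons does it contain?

C1: sp3 ✓
C2: sp3 ✓
C3: sp2
C4: sp
C5: sp2
C6: sp2
C7: sp2
C8: sp3 ✓
C9: sp3 ✓
C10: sp3 ✓
C1, C2, C8, C9, C10 → 5 sp3 carbons.

5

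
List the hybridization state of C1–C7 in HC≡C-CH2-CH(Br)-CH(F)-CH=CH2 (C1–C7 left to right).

C1 is sp: 2 σ bonds, plus two π bonds, 2 electron-density regions.
C2: 2 σ bonds, plus two π bonds; 2 regions of electron density → sp.
C3 carries 4 σ bonds, giving a steric number of 4, so it is sp3.
C4: 4 σ bonds; 4 regions of electron density → sp3.
C5 — 4 σ bonds. Steric number 4, so sp3.
C6 is sp2: 3 σ bonds, plus one π bond, 3 electron-density regions.
C7 carries 3 σ bonds, plus one π bond, giving a steric number of 3, so it is sp2.

C1 sp, C2 sp, C3 sp3, C4 sp3, C5 sp3, C6 sp2, C7 sp2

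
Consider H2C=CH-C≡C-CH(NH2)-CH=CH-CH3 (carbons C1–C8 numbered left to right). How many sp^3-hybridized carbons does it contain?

C1: sp2
C2: sp2
C3: sp
C4: sp
C5: sp3 ✓
C6: sp2
C7: sp2
C8: sp3 ✓
C5, C8 → 2 sp3 carbons.

2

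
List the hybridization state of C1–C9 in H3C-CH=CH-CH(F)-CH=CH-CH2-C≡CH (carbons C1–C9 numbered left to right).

C1 sp3, C2 sp2, C3 sp2, C4 sp3, C5 sp2, C6 sp2, C7 sp3, C8 sp, C9 sp

C1 — 4 σ bonds. Steric number 4, so sp3.
C2 (3 σ bonds, plus one π bond) has steric number 3: sp2.
C3 — 3 σ bonds, plus one π bond. Steric number 3, so sp2.
C4 has 4 σ bonds: steric number 4 → sp3.
C5 carries 3 σ bonds, plus one π bond, giving a steric number of 3, so it is sp2.
C6 carries 3 σ bonds, plus one π bond, giving a steric number of 3, so it is sp2.
C7: 4 σ bonds; 4 regions of electron density → sp3.
C8 (2 σ bonds, plus two π bonds) has steric number 2: sp.
C9 — 2 σ bonds, plus two π bonds. Steric number 2, so sp.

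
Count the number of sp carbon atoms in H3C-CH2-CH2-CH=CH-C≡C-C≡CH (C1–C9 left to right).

4

C1: sp3
C2: sp3
C3: sp3
C4: sp2
C5: sp2
C6: sp ✓
C7: sp ✓
C8: sp ✓
C9: sp ✓
C6, C7, C8, C9 → 4 sp carbons.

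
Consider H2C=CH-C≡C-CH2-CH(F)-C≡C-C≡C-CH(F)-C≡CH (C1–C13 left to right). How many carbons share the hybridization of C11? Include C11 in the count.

C11 is sp3 (only σ bonds).
C1: sp2
C2: sp2
C3: sp
C4: sp
C5: sp3 ✓
C6: sp3 ✓
C7: sp
C8: sp
C9: sp
C10: sp
C11: sp3 ✓
C12: sp
C13: sp
3 carbons are sp3.

3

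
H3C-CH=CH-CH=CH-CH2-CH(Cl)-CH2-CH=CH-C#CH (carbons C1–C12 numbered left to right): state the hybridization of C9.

C9: 3 σ bonds, plus one π bond — 3 electron domains, sp2.

sp2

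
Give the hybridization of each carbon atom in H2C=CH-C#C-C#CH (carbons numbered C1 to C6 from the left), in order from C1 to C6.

C1 sp2, C2 sp2, C3 sp, C4 sp, C5 sp, C6 sp

C1 is sp2: 3 σ bonds, plus one π bond, 3 electron-density regions.
C2 has 3 σ bonds, plus one π bond: steric number 3 → sp2.
C3 (2 σ bonds, plus two π bonds) has steric number 2: sp.
C4 — 2 σ bonds, plus two π bonds. Steric number 2, so sp.
C5: 2 σ bonds, plus two π bonds; 2 regions of electron density → sp.
C6 has 2 σ bonds, plus two π bonds: steric number 2 → sp.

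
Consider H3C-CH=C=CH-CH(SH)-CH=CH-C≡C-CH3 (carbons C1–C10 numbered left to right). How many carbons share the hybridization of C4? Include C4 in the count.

4

C4 is sp2 (one π bond).
C1: sp3
C2: sp2 ✓
C3: sp
C4: sp2 ✓
C5: sp3
C6: sp2 ✓
C7: sp2 ✓
C8: sp
C9: sp
C10: sp3
4 carbons are sp2.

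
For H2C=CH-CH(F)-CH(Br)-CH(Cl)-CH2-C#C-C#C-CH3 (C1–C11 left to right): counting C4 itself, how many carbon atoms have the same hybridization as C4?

5

C4 is sp3 (only σ bonds).
C1: sp2
C2: sp2
C3: sp3 ✓
C4: sp3 ✓
C5: sp3 ✓
C6: sp3 ✓
C7: sp
C8: sp
C9: sp
C10: sp
C11: sp3 ✓
5 carbons are sp3.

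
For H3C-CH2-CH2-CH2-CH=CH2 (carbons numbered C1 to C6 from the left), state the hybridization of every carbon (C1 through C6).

C1 sp3, C2 sp3, C3 sp3, C4 sp3, C5 sp2, C6 sp2

C1 carries 4 σ bonds, giving a steric number of 4, so it is sp3.
C2 is sp3: 4 σ bonds, 4 electron-density regions.
C3: 4 σ bonds — 4 electron domains, sp3.
C4 has 4 σ bonds: steric number 4 → sp3.
C5 carries 3 σ bonds, plus one π bond, giving a steric number of 3, so it is sp2.
C6 (3 σ bonds, plus one π bond) has steric number 3: sp2.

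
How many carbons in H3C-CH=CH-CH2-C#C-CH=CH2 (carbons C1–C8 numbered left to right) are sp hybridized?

2

C1: sp3
C2: sp2
C3: sp2
C4: sp3
C5: sp ✓
C6: sp ✓
C7: sp2
C8: sp2
C5, C6 → 2 sp carbons.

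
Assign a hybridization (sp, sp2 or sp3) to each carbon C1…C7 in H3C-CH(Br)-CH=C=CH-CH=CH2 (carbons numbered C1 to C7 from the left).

C1 has 4 σ bonds: steric number 4 → sp3.
C2: 4 σ bonds; 4 regions of electron density → sp3.
C3 carries 3 σ bonds, plus one π bond, giving a steric number of 3, so it is sp2.
C4 (2 σ bonds, plus two π bonds) has steric number 2: sp.
C5 is sp2: 3 σ bonds, plus one π bond, 3 electron-density regions.
C6: 3 σ bonds, plus one π bond; 3 regions of electron density → sp2.
C7 (3 σ bonds, plus one π bond) has steric number 3: sp2.

C1 sp3, C2 sp3, C3 sp2, C4 sp, C5 sp2, C6 sp2, C7 sp2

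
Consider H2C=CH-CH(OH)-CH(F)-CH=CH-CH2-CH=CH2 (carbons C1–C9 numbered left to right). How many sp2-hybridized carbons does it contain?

6

C1: sp2 ✓
C2: sp2 ✓
C3: sp3
C4: sp3
C5: sp2 ✓
C6: sp2 ✓
C7: sp3
C8: sp2 ✓
C9: sp2 ✓
C1, C2, C5, C6, C8, C9 → 6 sp2 carbons.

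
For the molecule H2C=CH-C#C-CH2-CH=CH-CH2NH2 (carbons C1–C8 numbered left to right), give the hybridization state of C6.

C6 — 3 σ bonds, plus one π bond. Steric number 3, so sp2.

sp^2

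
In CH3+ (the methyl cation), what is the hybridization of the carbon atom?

Three σ bonds to H, empty p orbital → sp2, trigonal planar.

sp²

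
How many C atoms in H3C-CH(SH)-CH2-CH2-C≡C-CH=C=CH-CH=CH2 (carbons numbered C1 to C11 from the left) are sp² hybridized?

C1: sp3
C2: sp3
C3: sp3
C4: sp3
C5: sp
C6: sp
C7: sp2 ✓
C8: sp
C9: sp2 ✓
C10: sp2 ✓
C11: sp2 ✓
C7, C9, C10, C11 → 4 sp2 carbons.

4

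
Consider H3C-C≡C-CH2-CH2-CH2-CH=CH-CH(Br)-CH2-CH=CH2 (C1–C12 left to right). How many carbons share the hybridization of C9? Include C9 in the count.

C9 is sp3 (only σ bonds).
C1: sp3 ✓
C2: sp
C3: sp
C4: sp3 ✓
C5: sp3 ✓
C6: sp3 ✓
C7: sp2
C8: sp2
C9: sp3 ✓
C10: sp3 ✓
C11: sp2
C12: sp2
6 carbons are sp3.

6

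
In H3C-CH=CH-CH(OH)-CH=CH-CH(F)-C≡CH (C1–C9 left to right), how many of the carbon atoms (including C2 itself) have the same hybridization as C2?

4

C2 is sp2 (one π bond).
C1: sp3
C2: sp2 ✓
C3: sp2 ✓
C4: sp3
C5: sp2 ✓
C6: sp2 ✓
C7: sp3
C8: sp
C9: sp
4 carbons are sp2.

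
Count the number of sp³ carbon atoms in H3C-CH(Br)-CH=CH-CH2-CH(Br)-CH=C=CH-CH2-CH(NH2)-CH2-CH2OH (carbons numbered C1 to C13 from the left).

8

C1: sp3 ✓
C2: sp3 ✓
C3: sp2
C4: sp2
C5: sp3 ✓
C6: sp3 ✓
C7: sp2
C8: sp
C9: sp2
C10: sp3 ✓
C11: sp3 ✓
C12: sp3 ✓
C13: sp3 ✓
C1, C2, C5, C6, C10, C11, C12, C13 → 8 sp3 carbons.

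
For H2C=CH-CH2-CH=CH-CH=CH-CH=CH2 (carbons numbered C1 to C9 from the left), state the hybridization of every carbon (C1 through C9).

C1: 3 σ bonds, plus one π bond; 3 regions of electron density → sp2.
C2 (3 σ bonds, plus one π bond) has steric number 3: sp2.
C3 carries 4 σ bonds, giving a steric number of 4, so it is sp3.
C4 (3 σ bonds, plus one π bond) has steric number 3: sp2.
C5 carries 3 σ bonds, plus one π bond, giving a steric number of 3, so it is sp2.
C6 — 3 σ bonds, plus one π bond. Steric number 3, so sp2.
C7: 3 σ bonds, plus one π bond — 3 electron domains, sp2.
C8 is sp2: 3 σ bonds, plus one π bond, 3 electron-density regions.
C9 (3 σ bonds, plus one π bond) has steric number 3: sp2.

C1 sp2, C2 sp2, C3 sp3, C4 sp2, C5 sp2, C6 sp2, C7 sp2, C8 sp2, C9 sp2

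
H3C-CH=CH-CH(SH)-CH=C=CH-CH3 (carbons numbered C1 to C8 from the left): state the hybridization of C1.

C1 — 4 σ bonds. Steric number 4, so sp3.

sp3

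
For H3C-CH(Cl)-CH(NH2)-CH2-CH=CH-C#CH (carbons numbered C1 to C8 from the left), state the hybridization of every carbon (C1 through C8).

C1 carries 4 σ bonds, giving a steric number of 4, so it is sp3.
C2: 4 σ bonds; 4 regions of electron density → sp3.
C3 has 4 σ bonds: steric number 4 → sp3.
C4 — 4 σ bonds. Steric number 4, so sp3.
C5: 3 σ bonds, plus one π bond — 3 electron domains, sp2.
C6 — 3 σ bonds, plus one π bond. Steric number 3, so sp2.
C7 — 2 σ bonds, plus two π bonds. Steric number 2, so sp.
C8 (2 σ bonds, plus two π bonds) has steric number 2: sp.

C1 sp3, C2 sp3, C3 sp3, C4 sp3, C5 sp2, C6 sp2, C7 sp, C8 sp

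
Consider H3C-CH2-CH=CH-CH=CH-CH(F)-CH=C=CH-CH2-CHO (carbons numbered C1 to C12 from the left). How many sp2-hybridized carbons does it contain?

7

C1: sp3
C2: sp3
C3: sp2 ✓
C4: sp2 ✓
C5: sp2 ✓
C6: sp2 ✓
C7: sp3
C8: sp2 ✓
C9: sp
C10: sp2 ✓
C11: sp3
C12: sp2 ✓
C3, C4, C5, C6, C8, C10, C12 → 7 sp2 carbons.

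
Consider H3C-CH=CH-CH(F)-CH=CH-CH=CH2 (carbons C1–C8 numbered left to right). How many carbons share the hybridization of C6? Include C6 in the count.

6

C6 is sp2 (one π bond).
C1: sp3
C2: sp2 ✓
C3: sp2 ✓
C4: sp3
C5: sp2 ✓
C6: sp2 ✓
C7: sp2 ✓
C8: sp2 ✓
6 carbons are sp2.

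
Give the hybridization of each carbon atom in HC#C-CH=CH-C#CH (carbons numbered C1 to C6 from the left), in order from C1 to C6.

C1 sp, C2 sp, C3 sp2, C4 sp2, C5 sp, C6 sp

C1 (2 σ bonds, plus two π bonds) has steric number 2: sp.
C2 — 2 σ bonds, plus two π bonds. Steric number 2, so sp.
C3: 3 σ bonds, plus one π bond; 3 regions of electron density → sp2.
C4: 3 σ bonds, plus one π bond — 3 electron domains, sp2.
C5 is sp: 2 σ bonds, plus two π bonds, 2 electron-density regions.
C6 — 2 σ bonds, plus two π bonds. Steric number 2, so sp.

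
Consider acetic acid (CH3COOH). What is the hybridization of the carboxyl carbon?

The carboxyl carbon has 3 σ bonds, plus one π bond: steric number 3 → sp2.

sp2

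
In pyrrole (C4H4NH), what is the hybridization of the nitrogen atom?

N has three σ bonds; its lone pair occupies the p orbital and is part of the aromatic π system, so N is sp2 (not the sp3 a naive steric count of 4 would give).

sp^2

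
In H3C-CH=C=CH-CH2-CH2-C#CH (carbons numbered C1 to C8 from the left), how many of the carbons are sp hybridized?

C1: sp3
C2: sp2
C3: sp ✓
C4: sp2
C5: sp3
C6: sp3
C7: sp ✓
C8: sp ✓
C3, C7, C8 → 3 sp carbons.

3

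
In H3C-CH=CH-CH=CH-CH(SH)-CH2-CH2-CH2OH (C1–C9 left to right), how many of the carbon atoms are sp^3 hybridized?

C1: sp3 ✓
C2: sp2
C3: sp2
C4: sp2
C5: sp2
C6: sp3 ✓
C7: sp3 ✓
C8: sp3 ✓
C9: sp3 ✓
C1, C6, C7, C8, C9 → 5 sp3 carbons.

5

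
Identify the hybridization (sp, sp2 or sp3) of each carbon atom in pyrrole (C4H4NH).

sp2

Each carbon atom: 3 σ bonds, plus one π bond — 3 electron domains, sp2.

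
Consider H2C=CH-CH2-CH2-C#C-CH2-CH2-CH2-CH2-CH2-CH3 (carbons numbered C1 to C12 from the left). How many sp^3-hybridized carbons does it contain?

C1: sp2
C2: sp2
C3: sp3 ✓
C4: sp3 ✓
C5: sp
C6: sp
C7: sp3 ✓
C8: sp3 ✓
C9: sp3 ✓
C10: sp3 ✓
C11: sp3 ✓
C12: sp3 ✓
C3, C4, C7, C8, C9, C10, C11, C12 → 8 sp3 carbons.

8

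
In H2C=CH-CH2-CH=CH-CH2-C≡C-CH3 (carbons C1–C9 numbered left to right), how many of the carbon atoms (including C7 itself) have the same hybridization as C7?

C7 is sp (two π bonds).
C1: sp2
C2: sp2
C3: sp3
C4: sp2
C5: sp2
C6: sp3
C7: sp ✓
C8: sp ✓
C9: sp3
2 carbons are sp.

2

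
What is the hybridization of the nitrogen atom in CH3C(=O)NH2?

The nitrogen lone pair is delocalised into the carbonyl π system (amide resonance), so N is planar sp2 rather than the sp3 a naive steric count of 4 would suggest.

sp^2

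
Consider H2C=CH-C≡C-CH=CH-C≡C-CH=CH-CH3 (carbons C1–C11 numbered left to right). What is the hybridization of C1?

sp²

C1 (3 σ bonds, plus one π bond) has steric number 3: sp2.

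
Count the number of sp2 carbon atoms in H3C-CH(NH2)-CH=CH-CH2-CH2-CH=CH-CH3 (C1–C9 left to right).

4

C1: sp3
C2: sp3
C3: sp2 ✓
C4: sp2 ✓
C5: sp3
C6: sp3
C7: sp2 ✓
C8: sp2 ✓
C9: sp3
C3, C4, C7, C8 → 4 sp2 carbons.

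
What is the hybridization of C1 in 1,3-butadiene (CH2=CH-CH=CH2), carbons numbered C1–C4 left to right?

C1 has 3 σ bonds, plus one π bond: steric number 3 → sp2.

sp²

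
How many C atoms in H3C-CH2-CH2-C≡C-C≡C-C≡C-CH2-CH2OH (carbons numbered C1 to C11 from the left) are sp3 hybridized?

5

C1: sp3 ✓
C2: sp3 ✓
C3: sp3 ✓
C4: sp
C5: sp
C6: sp
C7: sp
C8: sp
C9: sp
C10: sp3 ✓
C11: sp3 ✓
C1, C2, C3, C10, C11 → 5 sp3 carbons.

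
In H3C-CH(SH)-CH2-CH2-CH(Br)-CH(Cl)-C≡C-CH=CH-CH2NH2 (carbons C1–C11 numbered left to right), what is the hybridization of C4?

sp3

C4: 4 σ bonds — 4 electron domains, sp3.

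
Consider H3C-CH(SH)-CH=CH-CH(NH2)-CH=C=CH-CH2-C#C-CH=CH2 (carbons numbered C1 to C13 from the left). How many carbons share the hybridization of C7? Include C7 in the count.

C7 is sp (two π bonds).
C1: sp3
C2: sp3
C3: sp2
C4: sp2
C5: sp3
C6: sp2
C7: sp ✓
C8: sp2
C9: sp3
C10: sp ✓
C11: sp ✓
C12: sp2
C13: sp2
3 carbons are sp.

3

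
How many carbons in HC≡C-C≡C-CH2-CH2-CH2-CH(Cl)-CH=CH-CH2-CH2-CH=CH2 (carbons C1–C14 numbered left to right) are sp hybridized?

C1: sp ✓
C2: sp ✓
C3: sp ✓
C4: sp ✓
C5: sp3
C6: sp3
C7: sp3
C8: sp3
C9: sp2
C10: sp2
C11: sp3
C12: sp3
C13: sp2
C14: sp2
C1, C2, C3, C4 → 4 sp carbons.

4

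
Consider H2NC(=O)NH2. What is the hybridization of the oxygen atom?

The oxygen atom has 1 σ bond and 2 lone pairs, plus one π bond: steric number 3 → sp2.

sp²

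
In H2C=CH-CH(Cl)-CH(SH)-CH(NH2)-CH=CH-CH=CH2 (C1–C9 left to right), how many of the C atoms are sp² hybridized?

6

C1: sp2 ✓
C2: sp2 ✓
C3: sp3
C4: sp3
C5: sp3
C6: sp2 ✓
C7: sp2 ✓
C8: sp2 ✓
C9: sp2 ✓
C1, C2, C6, C7, C8, C9 → 6 sp2 carbons.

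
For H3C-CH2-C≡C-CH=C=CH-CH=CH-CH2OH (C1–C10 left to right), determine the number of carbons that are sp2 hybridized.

4

C1: sp3
C2: sp3
C3: sp
C4: sp
C5: sp2 ✓
C6: sp
C7: sp2 ✓
C8: sp2 ✓
C9: sp2 ✓
C10: sp3
C5, C7, C8, C9 → 4 sp2 carbons.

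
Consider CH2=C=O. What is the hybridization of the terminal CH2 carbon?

The terminal CH2 carbon is sp2: 3 σ bonds, plus one π bond, 3 electron-density regions.

sp2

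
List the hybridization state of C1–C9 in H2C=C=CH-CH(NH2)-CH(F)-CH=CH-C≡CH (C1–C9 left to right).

C1 sp2, C2 sp, C3 sp2, C4 sp3, C5 sp3, C6 sp2, C7 sp2, C8 sp, C9 sp

C1: 3 σ bonds, plus one π bond — 3 electron domains, sp2.
C2 is sp: 2 σ bonds, plus two π bonds, 2 electron-density regions.
C3 — 3 σ bonds, plus one π bond. Steric number 3, so sp2.
C4 carries 4 σ bonds, giving a steric number of 4, so it is sp3.
C5 (4 σ bonds) has steric number 4: sp3.
C6 (3 σ bonds, plus one π bond) has steric number 3: sp2.
C7 carries 3 σ bonds, plus one π bond, giving a steric number of 3, so it is sp2.
C8: 2 σ bonds, plus two π bonds; 2 regions of electron density → sp.
C9 — 2 σ bonds, plus two π bonds. Steric number 2, so sp.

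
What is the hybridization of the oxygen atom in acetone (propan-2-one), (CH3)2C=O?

One σ bond + two lone pairs = steric number 3 → sp2.

sp2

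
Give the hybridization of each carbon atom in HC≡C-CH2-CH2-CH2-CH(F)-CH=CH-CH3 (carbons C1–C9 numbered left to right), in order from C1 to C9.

C1: 2 σ bonds, plus two π bonds; 2 regions of electron density → sp.
C2: 2 σ bonds, plus two π bonds — 2 electron domains, sp.
C3 has 4 σ bonds: steric number 4 → sp3.
C4 carries 4 σ bonds, giving a steric number of 4, so it is sp3.
C5 is sp3: 4 σ bonds, 4 electron-density regions.
C6 is sp3: 4 σ bonds, 4 electron-density regions.
C7 — 3 σ bonds, plus one π bond. Steric number 3, so sp2.
C8: 3 σ bonds, plus one π bond — 3 electron domains, sp2.
C9 has 4 σ bonds: steric number 4 → sp3.

C1 sp, C2 sp, C3 sp3, C4 sp3, C5 sp3, C6 sp3, C7 sp2, C8 sp2, C9 sp3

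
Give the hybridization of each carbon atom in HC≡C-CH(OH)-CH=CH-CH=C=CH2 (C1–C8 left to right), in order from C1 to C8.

C1 — 2 σ bonds, plus two π bonds. Steric number 2, so sp.
C2 is sp: 2 σ bonds, plus two π bonds, 2 electron-density regions.
C3 has 4 σ bonds: steric number 4 → sp3.
C4: 3 σ bonds, plus one π bond; 3 regions of electron density → sp2.
C5 (3 σ bonds, plus one π bond) has steric number 3: sp2.
C6 (3 σ bonds, plus one π bond) has steric number 3: sp2.
C7 has 2 σ bonds, plus two π bonds: steric number 2 → sp.
C8 (3 σ bonds, plus one π bond) has steric number 3: sp2.

C1 sp, C2 sp, C3 sp3, C4 sp2, C5 sp2, C6 sp2, C7 sp, C8 sp2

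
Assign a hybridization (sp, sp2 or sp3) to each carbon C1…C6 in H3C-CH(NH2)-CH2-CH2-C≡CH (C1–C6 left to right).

C1 — 4 σ bonds. Steric number 4, so sp3.
C2 has 4 σ bonds: steric number 4 → sp3.
C3: 4 σ bonds — 4 electron domains, sp3.
C4 — 4 σ bonds. Steric number 4, so sp3.
C5 has 2 σ bonds, plus two π bonds: steric number 2 → sp.
C6 has 2 σ bonds, plus two π bonds: steric number 2 → sp.

C1 sp3, C2 sp3, C3 sp3, C4 sp3, C5 sp, C6 sp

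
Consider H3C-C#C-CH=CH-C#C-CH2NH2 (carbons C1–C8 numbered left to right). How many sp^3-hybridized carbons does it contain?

2

C1: sp3 ✓
C2: sp
C3: sp
C4: sp2
C5: sp2
C6: sp
C7: sp
C8: sp3 ✓
C1, C8 → 2 sp3 carbons.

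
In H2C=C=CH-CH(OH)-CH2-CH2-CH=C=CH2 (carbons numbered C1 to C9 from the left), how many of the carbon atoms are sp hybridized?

C1: sp2
C2: sp ✓
C3: sp2
C4: sp3
C5: sp3
C6: sp3
C7: sp2
C8: sp ✓
C9: sp2
C2, C8 → 2 sp carbons.

2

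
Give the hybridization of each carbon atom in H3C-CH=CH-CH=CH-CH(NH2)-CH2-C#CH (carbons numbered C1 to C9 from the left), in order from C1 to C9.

C1 sp3, C2 sp2, C3 sp2, C4 sp2, C5 sp2, C6 sp3, C7 sp3, C8 sp, C9 sp

C1: 4 σ bonds — 4 electron domains, sp3.
C2 carries 3 σ bonds, plus one π bond, giving a steric number of 3, so it is sp2.
C3: 3 σ bonds, plus one π bond; 3 regions of electron density → sp2.
C4 is sp2: 3 σ bonds, plus one π bond, 3 electron-density regions.
C5: 3 σ bonds, plus one π bond — 3 electron domains, sp2.
C6 has 4 σ bonds: steric number 4 → sp3.
C7 — 4 σ bonds. Steric number 4, so sp3.
C8 carries 2 σ bonds, plus two π bonds, giving a steric number of 2, so it is sp.
C9 carries 2 σ bonds, plus two π bonds, giving a steric number of 2, so it is sp.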